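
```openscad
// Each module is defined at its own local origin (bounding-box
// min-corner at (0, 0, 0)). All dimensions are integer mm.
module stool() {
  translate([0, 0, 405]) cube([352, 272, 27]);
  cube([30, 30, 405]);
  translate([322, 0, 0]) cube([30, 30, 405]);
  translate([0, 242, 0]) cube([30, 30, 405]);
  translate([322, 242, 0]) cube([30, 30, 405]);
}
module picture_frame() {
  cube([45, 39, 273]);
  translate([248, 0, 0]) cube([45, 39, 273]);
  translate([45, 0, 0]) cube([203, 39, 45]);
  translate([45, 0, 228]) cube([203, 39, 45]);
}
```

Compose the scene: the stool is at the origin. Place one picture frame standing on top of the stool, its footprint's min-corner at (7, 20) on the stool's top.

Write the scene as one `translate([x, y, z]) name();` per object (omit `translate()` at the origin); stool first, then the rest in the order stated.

stool();
translate([7, 20, 432]) picture_frame();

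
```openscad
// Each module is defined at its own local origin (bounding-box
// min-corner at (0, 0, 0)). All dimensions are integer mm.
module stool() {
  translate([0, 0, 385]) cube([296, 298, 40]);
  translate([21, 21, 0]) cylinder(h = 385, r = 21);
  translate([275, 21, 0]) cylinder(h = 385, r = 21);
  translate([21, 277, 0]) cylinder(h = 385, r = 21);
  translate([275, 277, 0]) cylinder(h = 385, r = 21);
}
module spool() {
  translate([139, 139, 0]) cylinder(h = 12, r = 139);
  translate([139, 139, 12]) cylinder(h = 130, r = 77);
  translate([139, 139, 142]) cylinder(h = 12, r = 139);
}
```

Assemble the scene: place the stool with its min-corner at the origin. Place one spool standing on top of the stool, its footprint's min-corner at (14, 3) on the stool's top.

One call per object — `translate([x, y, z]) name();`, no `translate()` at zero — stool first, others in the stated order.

stool();
translate([14, 3, 425]) spool();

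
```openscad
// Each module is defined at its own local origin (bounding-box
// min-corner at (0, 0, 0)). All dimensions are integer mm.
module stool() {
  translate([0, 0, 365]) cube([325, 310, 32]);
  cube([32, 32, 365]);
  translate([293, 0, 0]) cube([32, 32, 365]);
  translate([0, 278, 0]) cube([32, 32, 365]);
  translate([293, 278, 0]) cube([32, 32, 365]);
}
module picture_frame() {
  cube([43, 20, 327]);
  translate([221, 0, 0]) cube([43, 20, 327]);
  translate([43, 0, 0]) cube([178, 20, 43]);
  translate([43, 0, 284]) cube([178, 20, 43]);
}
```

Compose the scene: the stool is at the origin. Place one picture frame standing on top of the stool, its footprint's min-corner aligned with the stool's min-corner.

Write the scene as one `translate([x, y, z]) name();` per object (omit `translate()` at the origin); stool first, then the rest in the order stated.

stool();
translate([0, 0, 397]) picture_frame();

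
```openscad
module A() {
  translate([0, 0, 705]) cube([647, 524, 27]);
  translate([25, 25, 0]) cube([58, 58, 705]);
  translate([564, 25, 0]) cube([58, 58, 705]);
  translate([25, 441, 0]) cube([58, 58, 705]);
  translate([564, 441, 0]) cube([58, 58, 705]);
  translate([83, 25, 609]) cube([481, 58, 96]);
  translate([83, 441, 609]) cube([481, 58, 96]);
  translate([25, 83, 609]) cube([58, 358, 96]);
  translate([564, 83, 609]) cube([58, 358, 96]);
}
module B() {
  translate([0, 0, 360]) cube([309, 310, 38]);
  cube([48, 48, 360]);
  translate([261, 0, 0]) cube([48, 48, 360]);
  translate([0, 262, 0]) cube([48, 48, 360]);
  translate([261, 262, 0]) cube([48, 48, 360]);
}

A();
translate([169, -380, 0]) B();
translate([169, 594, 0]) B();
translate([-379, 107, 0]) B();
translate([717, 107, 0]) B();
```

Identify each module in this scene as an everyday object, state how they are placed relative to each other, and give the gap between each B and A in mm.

A is a table. B is a stool. Four stools sit around the table at the −y, +y, −x, +x sides. The gap between each stool and the table is 70 mm.

Each stool's nearest face is 70 mm from the table's bounding box.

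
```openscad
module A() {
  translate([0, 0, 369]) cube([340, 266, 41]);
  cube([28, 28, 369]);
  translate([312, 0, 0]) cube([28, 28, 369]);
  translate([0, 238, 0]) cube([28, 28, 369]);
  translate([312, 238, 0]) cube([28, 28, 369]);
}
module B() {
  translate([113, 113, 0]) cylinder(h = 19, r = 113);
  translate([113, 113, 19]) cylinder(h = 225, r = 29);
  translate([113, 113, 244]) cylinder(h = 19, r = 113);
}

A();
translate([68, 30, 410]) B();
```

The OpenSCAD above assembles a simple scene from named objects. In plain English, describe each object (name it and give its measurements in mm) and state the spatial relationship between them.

A is a four-legged stool. The seat is a 340×266×41 mm slab whose top surface is at z = 410 mm; four square legs, each 28×28 mm in cross-section, run from the floor (z = 0) to the underside of the seat, each flush with a corner of the seat.

B is a spool: two coaxial disc flanges of radius 113 mm and thickness 19 mm, joined by a core cylinder of radius 29 mm and height 225 mm. The lower flange rests on z = 0 and the three cylinders share a vertical axis.

The spool is on top of the stool.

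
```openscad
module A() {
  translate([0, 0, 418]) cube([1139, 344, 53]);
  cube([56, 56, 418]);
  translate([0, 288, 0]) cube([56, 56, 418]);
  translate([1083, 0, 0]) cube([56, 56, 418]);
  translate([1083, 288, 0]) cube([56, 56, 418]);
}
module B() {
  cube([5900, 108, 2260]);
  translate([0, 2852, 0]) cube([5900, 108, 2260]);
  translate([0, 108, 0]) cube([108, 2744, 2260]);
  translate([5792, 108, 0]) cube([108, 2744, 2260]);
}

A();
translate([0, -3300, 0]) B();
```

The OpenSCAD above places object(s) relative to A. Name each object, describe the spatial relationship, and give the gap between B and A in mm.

A is a bench. B is a house frame. The house frame is on the floor beside the bench on its −y side. The gap between the house frame and the bench is 340 mm.

The house frame's nearest face is 340 mm from the bench's −y face.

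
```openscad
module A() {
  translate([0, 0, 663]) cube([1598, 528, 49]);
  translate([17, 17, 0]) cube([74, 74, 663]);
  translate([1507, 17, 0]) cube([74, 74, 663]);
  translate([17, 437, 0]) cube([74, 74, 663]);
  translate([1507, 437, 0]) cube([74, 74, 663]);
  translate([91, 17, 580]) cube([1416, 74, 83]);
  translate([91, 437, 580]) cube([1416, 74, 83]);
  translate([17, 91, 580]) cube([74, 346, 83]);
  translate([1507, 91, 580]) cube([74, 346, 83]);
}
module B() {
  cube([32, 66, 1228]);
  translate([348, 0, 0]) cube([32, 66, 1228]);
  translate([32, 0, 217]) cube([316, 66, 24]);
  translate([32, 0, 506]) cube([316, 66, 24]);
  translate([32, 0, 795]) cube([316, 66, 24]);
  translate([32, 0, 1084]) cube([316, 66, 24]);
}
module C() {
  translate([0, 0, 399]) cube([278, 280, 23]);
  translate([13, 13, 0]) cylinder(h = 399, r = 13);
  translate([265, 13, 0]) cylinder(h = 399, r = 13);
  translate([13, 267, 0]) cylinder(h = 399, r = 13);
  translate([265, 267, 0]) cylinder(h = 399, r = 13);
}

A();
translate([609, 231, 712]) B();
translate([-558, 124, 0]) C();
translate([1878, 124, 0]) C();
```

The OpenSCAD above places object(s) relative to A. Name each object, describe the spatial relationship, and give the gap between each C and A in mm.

Each stool's nearest face is 280 mm from the table's bounding box.

A is a table. B is a ladder. C is a stool. The ladder is on top of the table, centred. Two stools sit around the table at the −x, +x sides. The gap between each stool and the table is 280 mm.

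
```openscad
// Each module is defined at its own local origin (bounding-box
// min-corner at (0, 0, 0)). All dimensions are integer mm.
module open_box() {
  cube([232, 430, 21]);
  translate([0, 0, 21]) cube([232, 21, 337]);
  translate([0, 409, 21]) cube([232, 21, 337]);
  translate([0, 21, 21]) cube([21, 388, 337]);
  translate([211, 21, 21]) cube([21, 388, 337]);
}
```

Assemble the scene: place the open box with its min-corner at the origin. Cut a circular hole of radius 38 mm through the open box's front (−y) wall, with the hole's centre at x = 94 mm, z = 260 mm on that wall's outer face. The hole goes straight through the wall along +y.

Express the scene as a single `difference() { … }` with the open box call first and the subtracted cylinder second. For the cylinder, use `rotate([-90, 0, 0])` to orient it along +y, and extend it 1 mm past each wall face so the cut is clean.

difference() {
  open_box();
  translate([94, -1, 260]) rotate([-90, 0, 0]) cylinder(h = 23, r = 38);
}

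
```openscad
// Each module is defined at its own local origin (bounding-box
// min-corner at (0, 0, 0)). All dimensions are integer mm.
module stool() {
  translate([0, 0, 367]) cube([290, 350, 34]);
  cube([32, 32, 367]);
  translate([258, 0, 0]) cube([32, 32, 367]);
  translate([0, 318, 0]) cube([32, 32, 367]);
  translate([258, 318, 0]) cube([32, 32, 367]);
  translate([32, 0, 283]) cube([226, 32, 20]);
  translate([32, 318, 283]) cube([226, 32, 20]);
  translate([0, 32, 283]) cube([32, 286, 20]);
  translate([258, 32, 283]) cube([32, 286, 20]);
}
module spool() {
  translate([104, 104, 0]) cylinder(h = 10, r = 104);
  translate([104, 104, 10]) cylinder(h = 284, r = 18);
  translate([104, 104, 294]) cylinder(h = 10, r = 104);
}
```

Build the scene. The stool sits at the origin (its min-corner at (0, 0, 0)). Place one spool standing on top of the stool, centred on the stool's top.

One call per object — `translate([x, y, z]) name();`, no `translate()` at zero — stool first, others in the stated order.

stool();
translate([41, 71, 401]) spool();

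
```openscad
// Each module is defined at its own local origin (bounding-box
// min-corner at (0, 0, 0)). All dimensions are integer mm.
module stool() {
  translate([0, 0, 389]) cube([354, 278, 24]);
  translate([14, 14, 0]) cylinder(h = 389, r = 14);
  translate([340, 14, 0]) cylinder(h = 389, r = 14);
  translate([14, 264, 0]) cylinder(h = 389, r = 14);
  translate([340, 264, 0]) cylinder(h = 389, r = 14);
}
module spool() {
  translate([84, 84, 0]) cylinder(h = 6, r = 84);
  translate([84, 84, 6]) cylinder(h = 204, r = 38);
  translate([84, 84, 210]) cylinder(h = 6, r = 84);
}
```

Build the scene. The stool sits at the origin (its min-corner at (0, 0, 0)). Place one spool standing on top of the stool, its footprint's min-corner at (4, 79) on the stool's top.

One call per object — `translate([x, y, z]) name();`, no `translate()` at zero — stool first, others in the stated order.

stool();
translate([4, 79, 413]) spool();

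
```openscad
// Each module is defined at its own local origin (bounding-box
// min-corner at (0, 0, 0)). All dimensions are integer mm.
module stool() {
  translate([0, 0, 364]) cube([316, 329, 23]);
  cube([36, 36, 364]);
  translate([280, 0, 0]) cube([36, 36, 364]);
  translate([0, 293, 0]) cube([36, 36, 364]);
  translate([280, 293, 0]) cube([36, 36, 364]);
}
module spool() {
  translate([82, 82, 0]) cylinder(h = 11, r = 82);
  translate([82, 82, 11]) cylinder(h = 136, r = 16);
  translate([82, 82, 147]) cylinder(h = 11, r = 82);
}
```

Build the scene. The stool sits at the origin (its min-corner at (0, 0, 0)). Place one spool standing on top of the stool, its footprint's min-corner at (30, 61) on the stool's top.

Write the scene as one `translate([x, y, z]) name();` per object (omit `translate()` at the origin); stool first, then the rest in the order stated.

stool();
translate([30, 61, 387]) spool();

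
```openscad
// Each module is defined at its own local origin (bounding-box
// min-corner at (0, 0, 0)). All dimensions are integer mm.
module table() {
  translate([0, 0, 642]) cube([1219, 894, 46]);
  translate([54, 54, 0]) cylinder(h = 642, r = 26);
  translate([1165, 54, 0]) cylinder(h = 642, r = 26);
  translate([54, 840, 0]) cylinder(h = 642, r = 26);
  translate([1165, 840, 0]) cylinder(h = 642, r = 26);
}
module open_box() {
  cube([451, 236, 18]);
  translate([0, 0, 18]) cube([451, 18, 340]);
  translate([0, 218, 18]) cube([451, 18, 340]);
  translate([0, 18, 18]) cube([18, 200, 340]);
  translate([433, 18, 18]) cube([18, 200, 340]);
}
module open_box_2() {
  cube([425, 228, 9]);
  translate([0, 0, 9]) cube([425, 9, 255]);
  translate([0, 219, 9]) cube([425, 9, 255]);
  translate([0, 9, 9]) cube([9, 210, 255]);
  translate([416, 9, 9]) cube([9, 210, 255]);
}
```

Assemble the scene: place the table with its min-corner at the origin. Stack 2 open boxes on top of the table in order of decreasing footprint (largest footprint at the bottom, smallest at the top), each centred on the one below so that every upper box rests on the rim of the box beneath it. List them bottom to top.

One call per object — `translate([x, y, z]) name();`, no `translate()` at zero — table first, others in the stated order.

table();
translate([384, 329, 688]) open_box();
translate([397, 333, 1046]) open_box_2();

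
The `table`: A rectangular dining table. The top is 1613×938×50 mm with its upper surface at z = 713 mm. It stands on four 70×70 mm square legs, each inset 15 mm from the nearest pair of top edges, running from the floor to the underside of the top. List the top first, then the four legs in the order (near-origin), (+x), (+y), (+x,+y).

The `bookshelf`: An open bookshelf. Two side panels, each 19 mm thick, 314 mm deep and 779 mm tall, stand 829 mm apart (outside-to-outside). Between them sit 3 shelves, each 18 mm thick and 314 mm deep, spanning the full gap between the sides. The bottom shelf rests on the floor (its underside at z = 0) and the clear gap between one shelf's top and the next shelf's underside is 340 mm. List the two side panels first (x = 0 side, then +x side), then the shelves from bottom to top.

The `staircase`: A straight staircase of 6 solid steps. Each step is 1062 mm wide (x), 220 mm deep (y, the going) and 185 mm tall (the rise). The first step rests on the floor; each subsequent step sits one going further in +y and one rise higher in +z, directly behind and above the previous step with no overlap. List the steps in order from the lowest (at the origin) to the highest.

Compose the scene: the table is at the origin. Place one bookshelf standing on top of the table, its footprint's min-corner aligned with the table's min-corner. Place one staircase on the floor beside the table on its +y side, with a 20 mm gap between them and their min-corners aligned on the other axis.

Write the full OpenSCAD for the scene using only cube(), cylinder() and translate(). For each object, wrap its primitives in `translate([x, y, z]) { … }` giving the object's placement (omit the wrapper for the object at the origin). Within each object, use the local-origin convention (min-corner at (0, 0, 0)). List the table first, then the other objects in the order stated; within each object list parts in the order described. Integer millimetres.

translate([0, 0, 663]) cube([1613, 938, 50]);
translate([15, 15, 0]) cube([70, 70, 663]);
translate([1528, 15, 0]) cube([70, 70, 663]);
translate([15, 853, 0]) cube([70, 70, 663]);
translate([1528, 853, 0]) cube([70, 70, 663]);
translate([0, 0, 713]) {
  cube([19, 314, 779]);
  translate([810, 0, 0]) cube([19, 314, 779]);
  translate([19, 0, 0]) cube([791, 314, 18]);
  translate([19, 0, 358]) cube([791, 314, 18]);
  translate([19, 0, 716]) cube([791, 314, 18]);
}
translate([0, 958, 0]) {
  cube([1062, 220, 185]);
  translate([0, 220, 185]) cube([1062, 220, 185]);
  translate([0, 440, 370]) cube([1062, 220, 185]);
  translate([0, 660, 555]) cube([1062, 220, 185]);
  translate([0, 880, 740]) cube([1062, 220, 185]);
  translate([0, 1100, 925]) cube([1062, 220, 185]);
}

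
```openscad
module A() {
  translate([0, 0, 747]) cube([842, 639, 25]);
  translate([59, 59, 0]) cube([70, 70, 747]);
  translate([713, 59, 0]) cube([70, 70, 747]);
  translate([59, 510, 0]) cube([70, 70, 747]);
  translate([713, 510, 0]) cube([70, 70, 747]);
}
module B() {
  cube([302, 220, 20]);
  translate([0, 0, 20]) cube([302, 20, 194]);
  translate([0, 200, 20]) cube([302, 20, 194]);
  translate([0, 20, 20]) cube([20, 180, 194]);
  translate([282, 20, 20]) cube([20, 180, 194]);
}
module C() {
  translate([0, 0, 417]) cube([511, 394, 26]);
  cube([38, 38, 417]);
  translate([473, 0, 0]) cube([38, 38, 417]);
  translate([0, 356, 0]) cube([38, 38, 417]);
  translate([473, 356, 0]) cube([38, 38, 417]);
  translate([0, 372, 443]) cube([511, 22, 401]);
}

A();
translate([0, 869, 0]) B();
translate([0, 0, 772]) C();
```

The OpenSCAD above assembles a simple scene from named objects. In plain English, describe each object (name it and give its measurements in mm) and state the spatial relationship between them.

A is a table: top 842 mm (x) × 639 mm (y), 25 mm thick, upper face at z = 772 mm, on four 70×70 mm square legs, each inset 59 mm from the nearest pair of top edges, running from z = 0 to the bottom of the top.

B is an open-topped rectangular box: outside dimensions 302×220×214 mm, with a uniform wall and base thickness of 20 mm. The base is a full 302×220 slab on the floor; four walls sit on top of the base. The front and back walls (the −y and +y sides) span the full width; the two side walls fit between them.

C is a chair: 511×394 mm seat, 26 mm thick, top at z = 443 mm, on four 38 mm square corner legs flush with the seat edges. A 22 mm thick backrest slab spans the full seat width, extending 401 mm above the seat top, its back face flush with the seat's +y edge.

The open box is on the floor beside the table on its +y side. The chair is on top of the table.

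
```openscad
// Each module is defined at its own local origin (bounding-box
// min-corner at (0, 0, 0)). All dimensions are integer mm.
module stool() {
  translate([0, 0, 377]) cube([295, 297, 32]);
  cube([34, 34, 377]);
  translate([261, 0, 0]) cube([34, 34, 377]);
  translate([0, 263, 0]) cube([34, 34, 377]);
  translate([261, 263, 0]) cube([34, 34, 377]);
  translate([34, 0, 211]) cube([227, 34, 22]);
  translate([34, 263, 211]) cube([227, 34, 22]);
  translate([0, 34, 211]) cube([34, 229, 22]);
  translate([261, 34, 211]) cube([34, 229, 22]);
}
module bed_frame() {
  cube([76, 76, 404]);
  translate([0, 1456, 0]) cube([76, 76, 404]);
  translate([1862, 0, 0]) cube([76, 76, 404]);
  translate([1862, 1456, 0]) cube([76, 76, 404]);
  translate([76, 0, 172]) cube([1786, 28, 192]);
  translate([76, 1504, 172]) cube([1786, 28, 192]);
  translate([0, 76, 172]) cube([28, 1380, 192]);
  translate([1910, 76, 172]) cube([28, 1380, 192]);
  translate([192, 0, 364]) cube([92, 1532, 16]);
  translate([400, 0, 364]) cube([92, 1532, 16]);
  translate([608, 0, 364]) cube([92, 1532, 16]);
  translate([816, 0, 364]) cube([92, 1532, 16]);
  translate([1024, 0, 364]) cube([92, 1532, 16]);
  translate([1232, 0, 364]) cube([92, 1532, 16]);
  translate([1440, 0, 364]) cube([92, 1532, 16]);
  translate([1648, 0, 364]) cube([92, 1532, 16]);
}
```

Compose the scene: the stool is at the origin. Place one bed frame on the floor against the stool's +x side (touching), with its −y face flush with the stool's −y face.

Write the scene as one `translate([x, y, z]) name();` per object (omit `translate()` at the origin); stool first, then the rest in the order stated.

stool();
translate([295, 0, 0]) bed_frame();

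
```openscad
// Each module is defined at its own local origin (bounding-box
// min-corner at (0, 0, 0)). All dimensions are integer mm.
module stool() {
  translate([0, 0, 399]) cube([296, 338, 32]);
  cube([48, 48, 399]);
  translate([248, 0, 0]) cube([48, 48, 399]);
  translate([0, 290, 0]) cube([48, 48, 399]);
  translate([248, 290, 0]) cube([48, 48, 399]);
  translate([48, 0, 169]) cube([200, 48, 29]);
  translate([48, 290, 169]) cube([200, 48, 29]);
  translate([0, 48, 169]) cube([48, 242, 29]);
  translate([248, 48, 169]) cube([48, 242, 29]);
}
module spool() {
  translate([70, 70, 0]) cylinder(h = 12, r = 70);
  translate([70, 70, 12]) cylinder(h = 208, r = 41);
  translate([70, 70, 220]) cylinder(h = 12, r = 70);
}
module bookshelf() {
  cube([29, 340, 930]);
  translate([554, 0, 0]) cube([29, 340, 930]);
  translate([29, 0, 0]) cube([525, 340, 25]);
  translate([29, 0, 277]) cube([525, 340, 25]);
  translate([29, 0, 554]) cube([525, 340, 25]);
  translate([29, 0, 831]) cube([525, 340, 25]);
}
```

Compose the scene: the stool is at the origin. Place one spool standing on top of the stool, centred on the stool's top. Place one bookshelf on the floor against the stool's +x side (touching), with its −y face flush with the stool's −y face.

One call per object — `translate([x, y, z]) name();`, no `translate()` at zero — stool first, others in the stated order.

stool();
translate([78, 99, 431]) spool();
translate([296, 0, 0]) bookshelf();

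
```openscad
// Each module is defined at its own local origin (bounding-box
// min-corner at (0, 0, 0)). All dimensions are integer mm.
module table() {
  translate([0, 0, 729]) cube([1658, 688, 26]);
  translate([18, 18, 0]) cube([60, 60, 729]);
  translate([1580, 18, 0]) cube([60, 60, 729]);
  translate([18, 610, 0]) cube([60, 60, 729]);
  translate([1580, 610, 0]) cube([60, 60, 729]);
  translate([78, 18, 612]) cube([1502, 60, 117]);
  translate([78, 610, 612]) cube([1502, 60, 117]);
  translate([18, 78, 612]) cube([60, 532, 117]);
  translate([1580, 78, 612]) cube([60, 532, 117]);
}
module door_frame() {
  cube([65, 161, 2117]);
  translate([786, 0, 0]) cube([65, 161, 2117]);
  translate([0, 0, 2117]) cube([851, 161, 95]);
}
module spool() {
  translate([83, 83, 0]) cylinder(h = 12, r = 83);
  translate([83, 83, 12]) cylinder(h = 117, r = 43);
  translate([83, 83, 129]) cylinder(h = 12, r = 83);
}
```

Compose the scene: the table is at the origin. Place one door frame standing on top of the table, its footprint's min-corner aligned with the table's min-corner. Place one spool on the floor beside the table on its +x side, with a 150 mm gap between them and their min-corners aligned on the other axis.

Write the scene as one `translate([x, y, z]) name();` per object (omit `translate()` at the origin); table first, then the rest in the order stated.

table();
translate([0, 0, 755]) door_frame();
translate([1808, 0, 0]) spool();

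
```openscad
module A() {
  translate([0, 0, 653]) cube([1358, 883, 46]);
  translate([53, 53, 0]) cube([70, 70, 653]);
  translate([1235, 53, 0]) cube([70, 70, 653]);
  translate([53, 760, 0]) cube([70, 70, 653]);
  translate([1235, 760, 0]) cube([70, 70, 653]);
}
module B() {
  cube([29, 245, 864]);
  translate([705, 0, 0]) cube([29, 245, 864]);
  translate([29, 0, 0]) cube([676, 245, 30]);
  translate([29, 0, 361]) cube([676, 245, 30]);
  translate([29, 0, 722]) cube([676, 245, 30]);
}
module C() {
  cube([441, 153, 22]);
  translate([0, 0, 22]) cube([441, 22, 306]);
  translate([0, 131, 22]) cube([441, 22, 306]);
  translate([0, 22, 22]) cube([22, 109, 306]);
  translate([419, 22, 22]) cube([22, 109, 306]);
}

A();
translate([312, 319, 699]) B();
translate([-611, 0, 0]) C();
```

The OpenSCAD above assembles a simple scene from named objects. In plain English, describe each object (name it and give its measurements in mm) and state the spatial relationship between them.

A is a table with a 1358×883 mm rectangular top, 46 mm thick, top surface at z = 699 mm, supported by four 70×70 mm square legs, each inset 53 mm from the nearest pair of top edges, running from the floor.

B is a bookshelf 734 mm wide overall, 245 mm deep and 864 mm tall. The two sides are 29 mm thick vertical panels. 3 horizontal shelves of 30 mm thickness span between the inner faces of the sides; the lowest shelf sits on the floor and shelves are stacked with a clear vertical gap of 331 mm between each pair.

C is an open-topped rectangular box: outside dimensions 441×153×328 mm, with a uniform wall and base thickness of 22 mm. The base is a full 441×153 slab on the floor; four walls sit on top of the base. The front and back walls (the −y and +y sides) span the full width; the two side walls fit between them.

The bookshelf is on top of the table, centred. The open box is on the floor beside the table on its −x side.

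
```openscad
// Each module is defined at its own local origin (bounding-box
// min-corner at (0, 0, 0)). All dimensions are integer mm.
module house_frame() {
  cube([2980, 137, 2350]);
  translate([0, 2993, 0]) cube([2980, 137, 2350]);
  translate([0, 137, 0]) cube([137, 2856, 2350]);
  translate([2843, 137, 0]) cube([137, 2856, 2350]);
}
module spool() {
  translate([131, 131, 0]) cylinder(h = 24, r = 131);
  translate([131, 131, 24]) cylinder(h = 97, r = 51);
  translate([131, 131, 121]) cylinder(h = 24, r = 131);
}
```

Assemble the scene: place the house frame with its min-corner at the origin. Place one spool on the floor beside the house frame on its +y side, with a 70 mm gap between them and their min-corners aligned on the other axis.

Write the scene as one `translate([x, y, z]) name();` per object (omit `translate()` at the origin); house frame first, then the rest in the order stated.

house_frame();
translate([0, 3200, 0]) spool();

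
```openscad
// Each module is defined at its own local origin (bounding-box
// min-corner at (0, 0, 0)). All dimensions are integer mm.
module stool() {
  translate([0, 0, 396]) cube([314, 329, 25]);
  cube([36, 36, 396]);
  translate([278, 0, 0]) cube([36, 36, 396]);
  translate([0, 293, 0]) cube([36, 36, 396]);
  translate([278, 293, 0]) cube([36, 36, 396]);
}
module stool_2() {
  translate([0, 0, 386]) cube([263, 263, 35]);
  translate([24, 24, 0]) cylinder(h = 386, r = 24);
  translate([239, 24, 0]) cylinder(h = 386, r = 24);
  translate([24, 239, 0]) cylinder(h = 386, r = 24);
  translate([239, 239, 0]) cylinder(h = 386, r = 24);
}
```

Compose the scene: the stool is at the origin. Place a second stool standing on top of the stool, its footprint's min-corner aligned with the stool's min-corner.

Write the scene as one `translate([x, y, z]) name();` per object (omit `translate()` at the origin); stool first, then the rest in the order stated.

stool();
translate([0, 0, 421]) stool_2();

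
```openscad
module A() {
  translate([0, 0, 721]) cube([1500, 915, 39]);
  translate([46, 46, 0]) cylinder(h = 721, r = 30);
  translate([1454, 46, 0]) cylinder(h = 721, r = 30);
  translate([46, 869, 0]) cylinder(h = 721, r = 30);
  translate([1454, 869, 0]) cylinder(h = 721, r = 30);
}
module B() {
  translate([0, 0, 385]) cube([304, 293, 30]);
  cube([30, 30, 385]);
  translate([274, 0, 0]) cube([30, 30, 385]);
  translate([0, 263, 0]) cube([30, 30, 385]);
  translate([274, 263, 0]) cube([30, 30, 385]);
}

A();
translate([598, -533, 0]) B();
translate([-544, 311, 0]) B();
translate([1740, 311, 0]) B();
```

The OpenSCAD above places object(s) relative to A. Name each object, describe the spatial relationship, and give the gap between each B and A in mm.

Each stool's nearest face is 240 mm from the table's bounding box.

A is a table. B is a stool. Three stools sit around the table at the −y, −x, +x sides. The gap between each stool and the table is 240 mm.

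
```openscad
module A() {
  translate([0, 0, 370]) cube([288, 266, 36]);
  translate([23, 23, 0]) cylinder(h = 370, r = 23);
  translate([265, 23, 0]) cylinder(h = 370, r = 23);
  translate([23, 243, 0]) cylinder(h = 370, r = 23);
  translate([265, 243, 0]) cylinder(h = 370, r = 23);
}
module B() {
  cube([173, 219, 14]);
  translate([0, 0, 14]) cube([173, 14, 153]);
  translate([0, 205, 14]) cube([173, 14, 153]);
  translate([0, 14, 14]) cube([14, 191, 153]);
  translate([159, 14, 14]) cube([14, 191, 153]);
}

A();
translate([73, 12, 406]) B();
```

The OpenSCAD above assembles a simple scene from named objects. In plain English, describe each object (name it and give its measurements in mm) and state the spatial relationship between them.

A is a simple wooden stool: a rectangular seat 288 mm (x) by 266 mm (y), 36 mm thick, top face at z = 406 mm, on four round legs, each 46 mm in diameter. The legs rest on z = 0, each leg's axis is inset half a diameter from the nearest pair of seat edges (so the leg's bounding box is flush with the corner).

B is an open storage box with external size 173×219×167 mm and wall thickness 14 mm (the base is also 14 mm thick). The base covers the whole footprint; the four walls stand on the base, with the y-facing walls full-width and the x-facing walls fitting between their inner faces.

The open box is on top of the stool.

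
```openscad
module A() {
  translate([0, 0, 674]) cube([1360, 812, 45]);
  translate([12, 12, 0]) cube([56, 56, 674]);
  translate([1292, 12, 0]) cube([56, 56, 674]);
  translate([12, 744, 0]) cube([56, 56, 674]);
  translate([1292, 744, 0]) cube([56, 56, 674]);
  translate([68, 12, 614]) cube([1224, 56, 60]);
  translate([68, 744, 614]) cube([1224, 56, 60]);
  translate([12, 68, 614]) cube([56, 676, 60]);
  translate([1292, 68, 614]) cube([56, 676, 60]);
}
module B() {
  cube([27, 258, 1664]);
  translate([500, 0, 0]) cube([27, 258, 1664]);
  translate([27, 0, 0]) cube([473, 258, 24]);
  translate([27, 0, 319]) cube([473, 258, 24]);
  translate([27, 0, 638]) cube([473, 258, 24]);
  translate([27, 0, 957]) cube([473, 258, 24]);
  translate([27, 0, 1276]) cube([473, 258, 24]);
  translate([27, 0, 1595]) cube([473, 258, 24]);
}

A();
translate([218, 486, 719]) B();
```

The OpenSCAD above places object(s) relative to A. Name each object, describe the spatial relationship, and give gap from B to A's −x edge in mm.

A is a table. B is a bookshelf. The bookshelf is on top of the table. The gap from the bookshelf to the table's −x edge is 218 mm.

The bookshelf's min-x is at 218; the table's min-x is 0; gap = 218 mm.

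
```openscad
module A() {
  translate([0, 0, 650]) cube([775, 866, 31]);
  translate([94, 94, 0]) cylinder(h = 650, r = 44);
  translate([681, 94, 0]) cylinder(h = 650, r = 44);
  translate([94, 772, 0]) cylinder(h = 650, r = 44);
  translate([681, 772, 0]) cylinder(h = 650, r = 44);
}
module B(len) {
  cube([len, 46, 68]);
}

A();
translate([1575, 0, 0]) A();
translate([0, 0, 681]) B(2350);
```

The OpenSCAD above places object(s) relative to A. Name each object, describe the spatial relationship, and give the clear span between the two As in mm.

Second table starts at x = 1575; first ends at x = 775; clear span = 1575 − 775 = 800 mm.

A is a table. B is a beam. A beam spans the tops of two tables. The clear span between the two tables is 800 mm.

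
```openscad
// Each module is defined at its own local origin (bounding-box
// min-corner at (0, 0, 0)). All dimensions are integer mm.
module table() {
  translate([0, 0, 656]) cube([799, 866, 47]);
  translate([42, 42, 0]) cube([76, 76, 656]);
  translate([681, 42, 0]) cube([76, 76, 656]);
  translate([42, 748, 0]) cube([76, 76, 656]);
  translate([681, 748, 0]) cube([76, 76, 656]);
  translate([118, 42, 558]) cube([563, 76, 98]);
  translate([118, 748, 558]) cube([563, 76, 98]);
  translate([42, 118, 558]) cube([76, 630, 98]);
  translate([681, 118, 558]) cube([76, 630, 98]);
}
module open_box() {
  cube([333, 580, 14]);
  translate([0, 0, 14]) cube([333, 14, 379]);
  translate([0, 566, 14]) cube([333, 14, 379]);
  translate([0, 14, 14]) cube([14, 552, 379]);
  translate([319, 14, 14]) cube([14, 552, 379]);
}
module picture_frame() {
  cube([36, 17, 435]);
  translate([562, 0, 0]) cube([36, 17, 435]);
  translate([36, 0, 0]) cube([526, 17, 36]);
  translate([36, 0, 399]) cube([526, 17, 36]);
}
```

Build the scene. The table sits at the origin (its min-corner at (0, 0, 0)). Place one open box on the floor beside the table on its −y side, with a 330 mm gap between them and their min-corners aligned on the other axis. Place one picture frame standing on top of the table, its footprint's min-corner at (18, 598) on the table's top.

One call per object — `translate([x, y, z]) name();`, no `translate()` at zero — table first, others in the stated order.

table();
translate([0, -910, 0]) open_box();
translate([18, 598, 703]) picture_frame();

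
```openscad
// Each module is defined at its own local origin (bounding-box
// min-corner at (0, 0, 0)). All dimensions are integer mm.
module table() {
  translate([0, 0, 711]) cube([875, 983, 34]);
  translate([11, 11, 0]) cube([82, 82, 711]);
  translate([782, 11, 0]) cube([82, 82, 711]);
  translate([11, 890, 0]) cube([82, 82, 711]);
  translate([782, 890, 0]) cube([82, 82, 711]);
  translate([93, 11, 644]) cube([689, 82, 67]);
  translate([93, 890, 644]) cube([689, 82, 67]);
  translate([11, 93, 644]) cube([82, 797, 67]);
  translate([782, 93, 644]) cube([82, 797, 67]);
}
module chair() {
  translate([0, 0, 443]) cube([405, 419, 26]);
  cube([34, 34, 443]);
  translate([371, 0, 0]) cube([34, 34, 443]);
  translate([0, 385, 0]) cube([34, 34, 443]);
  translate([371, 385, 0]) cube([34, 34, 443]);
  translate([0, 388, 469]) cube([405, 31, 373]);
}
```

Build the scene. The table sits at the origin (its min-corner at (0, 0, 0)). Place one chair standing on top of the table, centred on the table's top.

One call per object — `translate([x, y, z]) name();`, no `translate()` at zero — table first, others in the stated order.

table();
translate([235, 282, 745]) chair();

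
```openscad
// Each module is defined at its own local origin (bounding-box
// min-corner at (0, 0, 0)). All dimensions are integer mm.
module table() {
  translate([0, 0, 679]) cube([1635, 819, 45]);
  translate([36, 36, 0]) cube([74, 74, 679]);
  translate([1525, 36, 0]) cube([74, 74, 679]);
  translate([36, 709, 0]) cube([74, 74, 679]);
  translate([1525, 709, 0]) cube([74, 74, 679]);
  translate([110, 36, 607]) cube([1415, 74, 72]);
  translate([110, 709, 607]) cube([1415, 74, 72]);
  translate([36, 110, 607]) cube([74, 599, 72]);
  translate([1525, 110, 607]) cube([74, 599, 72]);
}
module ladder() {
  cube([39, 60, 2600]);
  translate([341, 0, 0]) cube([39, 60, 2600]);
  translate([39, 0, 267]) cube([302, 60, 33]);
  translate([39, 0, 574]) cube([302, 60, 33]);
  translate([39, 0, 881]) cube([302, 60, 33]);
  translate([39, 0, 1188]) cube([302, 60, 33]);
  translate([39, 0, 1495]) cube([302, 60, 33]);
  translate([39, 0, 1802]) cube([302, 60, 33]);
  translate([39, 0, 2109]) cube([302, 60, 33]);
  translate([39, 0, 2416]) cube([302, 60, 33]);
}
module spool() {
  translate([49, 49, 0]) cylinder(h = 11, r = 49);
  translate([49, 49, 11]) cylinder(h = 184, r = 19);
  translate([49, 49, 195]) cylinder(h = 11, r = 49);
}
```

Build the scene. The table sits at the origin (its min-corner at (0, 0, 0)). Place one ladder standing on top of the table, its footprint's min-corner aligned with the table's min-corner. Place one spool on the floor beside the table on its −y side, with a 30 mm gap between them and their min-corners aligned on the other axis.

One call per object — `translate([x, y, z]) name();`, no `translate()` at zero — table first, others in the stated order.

table();
translate([0, 0, 724]) ladder();
translate([0, -128, 0]) spool();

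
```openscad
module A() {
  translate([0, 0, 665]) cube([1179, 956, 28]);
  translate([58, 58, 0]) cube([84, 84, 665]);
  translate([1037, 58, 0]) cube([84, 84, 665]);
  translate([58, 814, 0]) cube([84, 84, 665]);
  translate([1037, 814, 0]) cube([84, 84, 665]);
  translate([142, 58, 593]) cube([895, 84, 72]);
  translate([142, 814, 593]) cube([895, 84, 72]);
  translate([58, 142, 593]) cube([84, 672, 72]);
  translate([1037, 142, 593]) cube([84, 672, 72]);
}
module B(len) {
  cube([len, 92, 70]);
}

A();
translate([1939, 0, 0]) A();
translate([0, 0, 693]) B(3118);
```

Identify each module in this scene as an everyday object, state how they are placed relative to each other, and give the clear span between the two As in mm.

Second table starts at x = 1939; first ends at x = 1179; clear span = 1939 − 1179 = 760 mm.

A is a table. B is a beam. A beam spans the tops of two tables. The clear span between the two tables is 760 mm.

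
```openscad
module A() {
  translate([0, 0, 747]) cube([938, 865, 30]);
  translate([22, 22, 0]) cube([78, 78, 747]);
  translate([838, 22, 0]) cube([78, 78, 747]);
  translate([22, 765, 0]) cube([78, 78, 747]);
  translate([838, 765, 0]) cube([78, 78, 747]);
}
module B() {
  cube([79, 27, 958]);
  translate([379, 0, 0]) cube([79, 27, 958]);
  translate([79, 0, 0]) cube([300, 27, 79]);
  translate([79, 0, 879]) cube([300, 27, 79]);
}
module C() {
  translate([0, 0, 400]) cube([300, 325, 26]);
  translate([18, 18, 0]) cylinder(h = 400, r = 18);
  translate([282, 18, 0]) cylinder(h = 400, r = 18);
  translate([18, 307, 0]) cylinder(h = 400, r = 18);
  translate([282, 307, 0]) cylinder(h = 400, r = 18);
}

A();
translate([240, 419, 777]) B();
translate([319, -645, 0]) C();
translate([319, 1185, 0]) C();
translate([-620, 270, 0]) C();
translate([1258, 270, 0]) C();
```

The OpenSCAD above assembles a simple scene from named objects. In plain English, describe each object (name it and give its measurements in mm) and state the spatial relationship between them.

A is a table with a 938×865 mm rectangular top, 30 mm thick, top surface at z = 777 mm, supported by four 78×78 mm square legs, each inset 22 mm from the nearest pair of top edges, running from the floor.

B is a rectangular picture frame lying in the x–z plane (depth along y). The opening is 300 mm wide (x) by 800 mm tall (z), surrounded by a border 79 mm wide on all four sides. The frame is 27 mm deep and is made of two full-height vertical stiles with two horizontal rails fitted between them.

C is a four-legged stool. The seat is a 300×325×26 mm slab whose top surface is at z = 426 mm; four round legs, each 36 mm in diameter, run from the floor (z = 0) to the underside of the seat, each leg's axis is inset half a diameter from the nearest pair of seat edges (so the leg's bounding box is flush with the corner).

The picture frame is on top of the table, centred. Four stools sit around the table at the −y, +y, −x, +x sides.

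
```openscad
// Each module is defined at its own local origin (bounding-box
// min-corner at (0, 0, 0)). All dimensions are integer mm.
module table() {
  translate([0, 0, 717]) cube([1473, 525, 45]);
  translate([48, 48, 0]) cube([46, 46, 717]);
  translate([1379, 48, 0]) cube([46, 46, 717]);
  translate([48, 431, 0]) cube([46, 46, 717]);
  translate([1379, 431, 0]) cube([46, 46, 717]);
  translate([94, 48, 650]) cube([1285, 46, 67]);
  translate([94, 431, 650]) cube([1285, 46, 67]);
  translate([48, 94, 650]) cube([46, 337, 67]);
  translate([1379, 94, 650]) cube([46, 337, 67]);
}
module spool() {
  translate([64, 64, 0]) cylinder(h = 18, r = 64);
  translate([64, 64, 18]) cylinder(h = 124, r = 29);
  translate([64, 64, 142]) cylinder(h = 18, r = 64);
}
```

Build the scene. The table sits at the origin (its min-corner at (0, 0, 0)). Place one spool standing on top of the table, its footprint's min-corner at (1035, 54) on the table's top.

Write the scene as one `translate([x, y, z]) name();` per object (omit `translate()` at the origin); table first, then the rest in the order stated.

table();
translate([1035, 54, 762]) spool();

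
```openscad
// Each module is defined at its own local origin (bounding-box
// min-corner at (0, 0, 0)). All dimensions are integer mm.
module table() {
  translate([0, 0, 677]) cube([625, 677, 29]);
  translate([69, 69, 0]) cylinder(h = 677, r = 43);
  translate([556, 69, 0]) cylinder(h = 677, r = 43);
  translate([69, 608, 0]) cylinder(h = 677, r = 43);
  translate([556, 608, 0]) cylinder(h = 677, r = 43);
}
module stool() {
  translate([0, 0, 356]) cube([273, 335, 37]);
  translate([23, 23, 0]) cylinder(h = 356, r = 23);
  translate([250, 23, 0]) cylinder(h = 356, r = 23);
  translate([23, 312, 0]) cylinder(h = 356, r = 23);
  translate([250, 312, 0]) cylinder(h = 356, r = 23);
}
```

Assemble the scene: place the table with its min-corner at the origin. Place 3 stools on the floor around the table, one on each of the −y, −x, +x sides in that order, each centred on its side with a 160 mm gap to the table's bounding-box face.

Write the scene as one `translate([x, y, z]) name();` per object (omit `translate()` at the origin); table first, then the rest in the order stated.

table();
translate([176, -495, 0]) stool();
translate([-433, 171, 0]) stool();
translate([785, 171, 0]) stool();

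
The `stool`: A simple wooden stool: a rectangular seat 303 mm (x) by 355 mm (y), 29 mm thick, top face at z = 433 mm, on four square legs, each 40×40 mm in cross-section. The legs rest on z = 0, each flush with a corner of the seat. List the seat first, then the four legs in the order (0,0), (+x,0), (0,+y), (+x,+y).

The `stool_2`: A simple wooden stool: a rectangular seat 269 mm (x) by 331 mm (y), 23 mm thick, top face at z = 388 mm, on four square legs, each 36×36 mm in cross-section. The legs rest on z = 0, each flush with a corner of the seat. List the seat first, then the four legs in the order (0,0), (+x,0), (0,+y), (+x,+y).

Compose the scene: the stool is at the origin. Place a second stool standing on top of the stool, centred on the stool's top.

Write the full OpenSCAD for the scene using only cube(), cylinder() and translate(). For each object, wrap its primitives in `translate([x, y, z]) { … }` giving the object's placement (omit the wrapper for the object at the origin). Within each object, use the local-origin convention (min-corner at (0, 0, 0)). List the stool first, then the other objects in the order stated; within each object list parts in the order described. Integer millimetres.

translate([0, 0, 404]) cube([303, 355, 29]);
cube([40, 40, 404]);
translate([263, 0, 0]) cube([40, 40, 404]);
translate([0, 315, 0]) cube([40, 40, 404]);
translate([263, 315, 0]) cube([40, 40, 404]);
translate([17, 12, 433]) {
  translate([0, 0, 365]) cube([269, 331, 23]);
  cube([36, 36, 365]);
  translate([233, 0, 0]) cube([36, 36, 365]);
  translate([0, 295, 0]) cube([36, 36, 365]);
  translate([233, 295, 0]) cube([36, 36, 365]);
}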